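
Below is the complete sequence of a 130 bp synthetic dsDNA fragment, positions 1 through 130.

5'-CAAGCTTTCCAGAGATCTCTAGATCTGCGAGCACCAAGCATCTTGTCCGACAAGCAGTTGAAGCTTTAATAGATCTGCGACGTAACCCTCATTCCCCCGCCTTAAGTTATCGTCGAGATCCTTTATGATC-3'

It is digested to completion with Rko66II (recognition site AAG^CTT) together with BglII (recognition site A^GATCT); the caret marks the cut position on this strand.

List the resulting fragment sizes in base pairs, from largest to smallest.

Rko66II sites (AAGCTT) start at positions 2, 61.
Rko66II cuts after base 3 of each site, so after positions 4, 63.
BglII sites (AGATCT) start at positions 13, 21, 71.
BglII cuts after the first base of each site, so after positions 13, 21, 71.
Combined cut positions: 4, 13, 21, 63, 71.
Linear molecule, 5 cuts → 6 fragments:
  1–4 → 4 bp
  5–13 → 9 bp
  14–21 → 8 bp
  22–63 → 42 bp
  64–71 → 8 bp
  72–130 → 59 bp
Sorted largest to smallest: 59, 42, 9, 8, 8, 4 bp.

59, 42, 9, 8, 8, 4 bp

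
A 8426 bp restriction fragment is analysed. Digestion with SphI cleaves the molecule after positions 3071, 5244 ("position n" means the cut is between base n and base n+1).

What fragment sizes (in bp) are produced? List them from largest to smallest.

3182, 3071, 2173 bp

Linear molecule, 2 cuts → 3 fragments:
  3071 − 0 = 3071 bp
  5244 − 3071 = 2173 bp
  8426 − 5244 = 3182 bp
Sorted largest to smallest: 3182, 3071, 2173 bp.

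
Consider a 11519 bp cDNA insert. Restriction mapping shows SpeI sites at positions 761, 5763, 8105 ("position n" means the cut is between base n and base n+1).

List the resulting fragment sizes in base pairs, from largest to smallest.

Linear molecule, 3 cuts → 4 fragments:
  761 − 0 = 761 bp
  5763 − 761 = 5002 bp
  8105 − 5763 = 2342 bp
  11519 − 8105 = 3414 bp
Sorted largest to smallest: 5002, 3414, 2342, 761 bp.

5002, 3414, 2342, 761 bp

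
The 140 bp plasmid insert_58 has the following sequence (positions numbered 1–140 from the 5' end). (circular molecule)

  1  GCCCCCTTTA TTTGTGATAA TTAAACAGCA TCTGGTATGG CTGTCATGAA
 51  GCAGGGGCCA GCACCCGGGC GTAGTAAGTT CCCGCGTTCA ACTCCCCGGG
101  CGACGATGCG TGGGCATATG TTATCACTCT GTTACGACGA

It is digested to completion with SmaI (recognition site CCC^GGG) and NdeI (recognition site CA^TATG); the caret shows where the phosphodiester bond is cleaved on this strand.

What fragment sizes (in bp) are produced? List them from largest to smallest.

SmaI sites (CCCGGG) start at positions 64, 95.
SmaI cuts after base 3 of each site, so after positions 66, 97.
The NdeI site (CATATG) starts at position 115.
NdeI cuts after base 2 of each site, so after position 116.
Combined cut positions: 66, 97, 116.
Circular molecule, 3 cuts → 3 fragments:
  67–97 → 31 bp
  98–116 → 19 bp
  117–140 then 1–66 → 24 + 66 = 90 bp
Sorted largest to smallest: 90, 31, 19 bp.

90, 31, 19 bp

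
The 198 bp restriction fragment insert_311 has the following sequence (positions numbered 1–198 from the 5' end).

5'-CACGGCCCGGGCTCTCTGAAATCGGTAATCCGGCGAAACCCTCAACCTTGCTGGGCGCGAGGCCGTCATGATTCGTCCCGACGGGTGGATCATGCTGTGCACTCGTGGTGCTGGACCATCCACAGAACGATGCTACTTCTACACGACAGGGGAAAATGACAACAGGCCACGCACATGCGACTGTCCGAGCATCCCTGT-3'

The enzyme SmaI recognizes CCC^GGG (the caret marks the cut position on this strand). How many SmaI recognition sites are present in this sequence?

1

CCCGGG occurs starting at position 6.
SmaI cuts at 1 site.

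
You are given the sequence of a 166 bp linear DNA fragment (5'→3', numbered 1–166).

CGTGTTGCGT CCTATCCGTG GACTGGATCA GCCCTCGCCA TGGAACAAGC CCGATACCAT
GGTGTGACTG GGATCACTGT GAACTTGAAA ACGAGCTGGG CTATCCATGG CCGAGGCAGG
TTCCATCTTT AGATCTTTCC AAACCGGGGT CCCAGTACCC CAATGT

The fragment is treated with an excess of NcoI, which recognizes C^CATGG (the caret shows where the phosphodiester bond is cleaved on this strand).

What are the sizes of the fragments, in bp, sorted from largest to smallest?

NcoI sites (CCATGG) start at positions 38, 57, 105.
NcoI cuts after the first base of each site, so after positions 38, 57, 105.
Linear molecule, 3 cuts → 4 fragments:
  1–38 → 38 bp
  39–57 → 19 bp
  58–105 → 48 bp
  106–166 → 61 bp
Sorted largest to smallest: 61, 48, 38, 19 bp.

61, 48, 38, 19 bp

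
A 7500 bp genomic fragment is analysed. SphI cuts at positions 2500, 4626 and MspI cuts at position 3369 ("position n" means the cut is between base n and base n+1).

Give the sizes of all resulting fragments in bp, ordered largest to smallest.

Combined cut positions (sorted): 2500, 3369, 4626.
Linear molecule, 3 cuts → 4 fragments:
  2500 − 0 = 2500 bp
  3369 − 2500 = 869 bp
  4626 − 3369 = 1257 bp
  7500 − 4626 = 2874 bp
Sorted largest to smallest: 2874, 2500, 1257, 869 bp.

2874, 2500, 1257, 869 bp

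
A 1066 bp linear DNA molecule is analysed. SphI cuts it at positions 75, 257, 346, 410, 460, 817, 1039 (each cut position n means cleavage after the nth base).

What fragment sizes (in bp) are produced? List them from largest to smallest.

357, 222, 182, 89, 75, 64, 50, 27 bp

Linear molecule, 7 cuts → 8 fragments:
  75 − 0 = 75 bp
  257 − 75 = 182 bp
  346 − 257 = 89 bp
  410 − 346 = 64 bp
  460 − 410 = 50 bp
  817 − 460 = 357 bp
  1039 − 817 = 222 bp
  1066 − 1039 = 27 bp
Sorted largest to smallest: 357, 222, 182, 89, 75, 64, 50, 27 bp.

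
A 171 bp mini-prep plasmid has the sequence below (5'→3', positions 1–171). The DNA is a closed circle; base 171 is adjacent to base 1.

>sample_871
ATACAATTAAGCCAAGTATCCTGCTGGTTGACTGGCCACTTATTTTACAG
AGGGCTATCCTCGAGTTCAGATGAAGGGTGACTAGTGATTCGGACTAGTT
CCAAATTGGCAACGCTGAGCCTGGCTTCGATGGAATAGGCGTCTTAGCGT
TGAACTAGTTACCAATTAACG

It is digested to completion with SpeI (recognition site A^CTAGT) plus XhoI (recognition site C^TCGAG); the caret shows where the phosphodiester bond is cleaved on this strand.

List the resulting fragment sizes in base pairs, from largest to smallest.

SpeI sites (ACTAGT) start at positions 81, 94, 154.
SpeI cuts after the first base of each site, so after positions 81, 94, 154.
The XhoI site (CTCGAG) starts at position 60.
XhoI cuts after the first base of each site, so after position 60.
Combined cut positions: 60, 81, 94, 154.
Circular molecule, 4 cuts → 4 fragments:
  61–81 → 21 bp
  82–94 → 13 bp
  95–154 → 60 bp
  155–171 then 1–60 → 17 + 60 = 77 bp
Sorted largest to smallest: 77, 60, 21, 13 bp.

77, 60, 21, 13 bp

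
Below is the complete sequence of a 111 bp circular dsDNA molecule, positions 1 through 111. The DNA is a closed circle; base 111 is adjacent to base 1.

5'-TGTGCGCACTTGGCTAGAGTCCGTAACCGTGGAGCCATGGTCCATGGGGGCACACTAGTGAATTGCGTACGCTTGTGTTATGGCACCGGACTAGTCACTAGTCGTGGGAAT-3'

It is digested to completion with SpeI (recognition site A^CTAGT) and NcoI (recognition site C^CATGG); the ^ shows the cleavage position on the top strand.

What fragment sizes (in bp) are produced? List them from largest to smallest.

SpeI sites (ACTAGT) start at positions 54, 90, 97.
SpeI cuts after the first base of each site, so after positions 54, 90, 97.
NcoI sites (CCATGG) start at positions 35, 42.
NcoI cuts after the first base of each site, so after positions 35, 42.
Combined cut positions: 35, 42, 54, 90, 97.
Circular molecule, 5 cuts → 5 fragments:
  36–42 → 7 bp
  43–54 → 12 bp
  55–90 → 36 bp
  91–97 → 7 bp
  98–111 then 1–35 → 14 + 35 = 49 bp
Sorted largest to smallest: 49, 36, 12, 7, 7 bp.

49, 36, 12, 7, 7 bp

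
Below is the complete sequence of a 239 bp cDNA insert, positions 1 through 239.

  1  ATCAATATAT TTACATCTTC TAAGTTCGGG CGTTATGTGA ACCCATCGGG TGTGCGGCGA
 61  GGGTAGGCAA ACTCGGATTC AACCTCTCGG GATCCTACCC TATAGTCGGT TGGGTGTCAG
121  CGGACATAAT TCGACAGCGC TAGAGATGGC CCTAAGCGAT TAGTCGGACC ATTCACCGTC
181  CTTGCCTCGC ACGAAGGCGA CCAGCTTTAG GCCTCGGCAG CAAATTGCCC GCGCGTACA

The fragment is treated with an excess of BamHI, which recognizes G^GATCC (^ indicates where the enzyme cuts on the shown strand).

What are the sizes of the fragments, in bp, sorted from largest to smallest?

149, 90 bp

The BamHI site (GGATCC) starts at position 90.
BamHI cuts after the first base of each site, so after position 90.
Linear molecule, 1 cut → 2 fragments:
  1–90 → 90 bp
  91–239 → 149 bp
Sorted largest to smallest: 149, 90 bp.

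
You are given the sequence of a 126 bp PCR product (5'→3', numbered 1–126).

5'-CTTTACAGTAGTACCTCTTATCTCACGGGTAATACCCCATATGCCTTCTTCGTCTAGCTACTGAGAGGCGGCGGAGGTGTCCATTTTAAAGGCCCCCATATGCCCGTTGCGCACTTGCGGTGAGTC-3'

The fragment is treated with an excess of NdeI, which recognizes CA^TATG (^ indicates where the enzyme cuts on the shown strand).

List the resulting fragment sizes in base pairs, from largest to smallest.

59, 39, 28 bp

NdeI sites (CATATG) start at positions 38, 97.
NdeI cuts after base 2 of each site, so after positions 39, 98.
Linear molecule, 2 cuts → 3 fragments:
  1–39 → 39 bp
  40–98 → 59 bp
  99–126 → 28 bp
Sorted largest to smallest: 59, 39, 28 bp.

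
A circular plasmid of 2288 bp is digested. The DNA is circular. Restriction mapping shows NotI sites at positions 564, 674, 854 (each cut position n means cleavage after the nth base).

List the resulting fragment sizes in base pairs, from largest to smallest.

1998, 180, 110 bp

Circular molecule, 3 cuts → 3 fragments:
  674 − 564 = 110 bp
  854 − 674 = 180 bp
  wrap: 2288 − 854 + 564 = 1998 bp
Sorted largest to smallest: 1998, 180, 110 bp.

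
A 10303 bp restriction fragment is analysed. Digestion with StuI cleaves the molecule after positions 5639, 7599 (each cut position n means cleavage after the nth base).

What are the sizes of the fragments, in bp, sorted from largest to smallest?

Linear molecule, 2 cuts → 3 fragments:
  5639 − 0 = 5639 bp
  7599 − 5639 = 1960 bp
  10303 − 7599 = 2704 bp
Sorted largest to smallest: 5639, 2704, 1960 bp.

5639, 2704, 1960 bp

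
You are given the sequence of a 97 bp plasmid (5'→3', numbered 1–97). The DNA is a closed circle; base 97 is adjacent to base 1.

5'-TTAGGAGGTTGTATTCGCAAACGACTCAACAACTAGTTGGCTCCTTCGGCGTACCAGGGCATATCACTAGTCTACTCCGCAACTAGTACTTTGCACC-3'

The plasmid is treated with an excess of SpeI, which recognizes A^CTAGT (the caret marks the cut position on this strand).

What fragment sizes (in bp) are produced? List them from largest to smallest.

SpeI sites (ACTAGT) start at positions 32, 66, 82.
SpeI cuts after the first base of each site, so after positions 32, 66, 82.
Circular molecule, 3 cuts → 3 fragments:
  33–66 → 34 bp
  67–82 → 16 bp
  83–97 then 1–32 → 15 + 32 = 47 bp
Sorted largest to smallest: 47, 34, 16 bp.

47, 34, 16 bp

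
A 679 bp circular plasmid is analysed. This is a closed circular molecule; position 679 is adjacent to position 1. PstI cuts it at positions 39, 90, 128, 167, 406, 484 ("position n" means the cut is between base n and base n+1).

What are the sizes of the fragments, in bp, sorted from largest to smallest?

239, 234, 78, 51, 39, 38 bp

Circular molecule, 6 cuts → 6 fragments:
  90 − 39 = 51 bp
  128 − 90 = 38 bp
  167 − 128 = 39 bp
  406 − 167 = 239 bp
  484 − 406 = 78 bp
  wrap: 679 − 484 + 39 = 234 bp
Sorted largest to smallest: 239, 234, 78, 51, 39, 38 bp.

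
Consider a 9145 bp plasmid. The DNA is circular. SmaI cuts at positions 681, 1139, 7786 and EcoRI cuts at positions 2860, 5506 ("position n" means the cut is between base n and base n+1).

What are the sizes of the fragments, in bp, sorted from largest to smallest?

Combined cut positions (sorted): 681, 1139, 2860, 5506, 7786.
Circular molecule, 5 cuts → 5 fragments:
  1139 − 681 = 458 bp
  2860 − 1139 = 1721 bp
  5506 − 2860 = 2646 bp
  7786 − 5506 = 2280 bp
  wrap: 9145 − 7786 + 681 = 2040 bp
Sorted largest to smallest: 2646, 2280, 2040, 1721, 458 bp.

2646, 2280, 2040, 1721, 458 bp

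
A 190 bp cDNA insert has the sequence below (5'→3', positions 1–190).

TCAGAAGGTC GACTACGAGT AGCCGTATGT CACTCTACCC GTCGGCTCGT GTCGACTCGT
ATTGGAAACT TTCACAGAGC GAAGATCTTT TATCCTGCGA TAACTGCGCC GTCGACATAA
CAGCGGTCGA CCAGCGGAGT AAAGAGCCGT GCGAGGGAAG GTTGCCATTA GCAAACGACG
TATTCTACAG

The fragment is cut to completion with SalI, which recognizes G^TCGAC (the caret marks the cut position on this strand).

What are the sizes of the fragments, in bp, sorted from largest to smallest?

SalI sites (GTCGAC) start at positions 8, 51, 111, 126.
SalI cuts after the first base of each site, so after positions 8, 51, 111, 126.
Linear molecule, 4 cuts → 5 fragments:
  1–8 → 8 bp
  9–51 → 43 bp
  52–111 → 60 bp
  112–126 → 15 bp
  127–190 → 64 bp
Sorted largest to smallest: 64, 60, 43, 15, 8 bp.

64, 60, 43, 15, 8 bp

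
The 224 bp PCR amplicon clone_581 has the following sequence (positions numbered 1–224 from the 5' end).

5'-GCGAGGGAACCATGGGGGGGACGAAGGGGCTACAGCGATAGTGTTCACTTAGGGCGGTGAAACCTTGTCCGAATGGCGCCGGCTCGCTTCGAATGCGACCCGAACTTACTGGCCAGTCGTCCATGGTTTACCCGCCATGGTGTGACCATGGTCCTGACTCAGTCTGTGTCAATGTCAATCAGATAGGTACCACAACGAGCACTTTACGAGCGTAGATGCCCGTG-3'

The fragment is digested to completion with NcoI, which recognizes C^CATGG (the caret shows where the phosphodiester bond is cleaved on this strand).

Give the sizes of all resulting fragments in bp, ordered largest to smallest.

111, 78, 14, 11, 10 bp

NcoI sites (CCATGG) start at positions 10, 121, 135, 146.
NcoI cuts after the first base of each site, so after positions 10, 121, 135, 146.
Linear molecule, 4 cuts → 5 fragments:
  1–10 → 10 bp
  11–121 → 111 bp
  122–135 → 14 bp
  136–146 → 11 bp
  147–224 → 78 bp
Sorted largest to smallest: 111, 78, 14, 11, 10 bp.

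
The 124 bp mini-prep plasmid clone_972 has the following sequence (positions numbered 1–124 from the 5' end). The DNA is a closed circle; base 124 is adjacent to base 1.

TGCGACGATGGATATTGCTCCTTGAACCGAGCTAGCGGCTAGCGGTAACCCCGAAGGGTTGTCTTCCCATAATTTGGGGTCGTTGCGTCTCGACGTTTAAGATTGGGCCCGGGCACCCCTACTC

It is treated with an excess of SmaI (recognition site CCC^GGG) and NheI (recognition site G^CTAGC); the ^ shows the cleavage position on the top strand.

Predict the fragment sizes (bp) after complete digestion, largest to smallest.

The SmaI site (CCCGGG) starts at position 108.
SmaI cuts after base 3 of each site, so after position 110.
NheI sites (GCTAGC) start at positions 31, 38.
NheI cuts after the first base of each site, so after positions 31, 38.
Combined cut positions: 31, 38, 110.
Circular molecule, 3 cuts → 3 fragments:
  32–38 → 7 bp
  39–110 → 72 bp
  111–124 then 1–31 → 14 + 31 = 45 bp
Sorted largest to smallest: 72, 45, 7 bp.

72, 45, 7 bp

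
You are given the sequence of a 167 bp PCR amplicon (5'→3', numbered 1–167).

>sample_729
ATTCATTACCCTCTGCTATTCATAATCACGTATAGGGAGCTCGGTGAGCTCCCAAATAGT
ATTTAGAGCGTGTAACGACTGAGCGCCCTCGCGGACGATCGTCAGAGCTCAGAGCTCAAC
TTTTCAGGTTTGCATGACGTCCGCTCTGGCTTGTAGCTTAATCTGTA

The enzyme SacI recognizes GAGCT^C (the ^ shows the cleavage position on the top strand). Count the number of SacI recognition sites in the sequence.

GAGCTC occurs starting at positions 37, 46, 105, 112.
SacI cuts at 4 sites.

4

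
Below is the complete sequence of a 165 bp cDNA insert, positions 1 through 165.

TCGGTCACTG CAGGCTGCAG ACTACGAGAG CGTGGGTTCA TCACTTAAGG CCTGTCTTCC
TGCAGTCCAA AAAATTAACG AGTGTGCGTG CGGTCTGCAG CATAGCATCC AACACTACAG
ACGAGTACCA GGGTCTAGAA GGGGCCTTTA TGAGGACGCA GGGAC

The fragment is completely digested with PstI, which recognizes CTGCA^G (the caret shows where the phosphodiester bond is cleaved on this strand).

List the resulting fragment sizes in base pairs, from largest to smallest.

PstI sites (CTGCAG) start at positions 8, 15, 60, 95.
PstI cuts after base 5 of each site (before the last base), so after positions 12, 19, 64, 99.
Linear molecule, 4 cuts → 5 fragments:
  1–12 → 12 bp
  13–19 → 7 bp
  20–64 → 45 bp
  65–99 → 35 bp
  100–165 → 66 bp
Sorted largest to smallest: 66, 45, 35, 12, 7 bp.

66, 45, 35, 12, 7 bp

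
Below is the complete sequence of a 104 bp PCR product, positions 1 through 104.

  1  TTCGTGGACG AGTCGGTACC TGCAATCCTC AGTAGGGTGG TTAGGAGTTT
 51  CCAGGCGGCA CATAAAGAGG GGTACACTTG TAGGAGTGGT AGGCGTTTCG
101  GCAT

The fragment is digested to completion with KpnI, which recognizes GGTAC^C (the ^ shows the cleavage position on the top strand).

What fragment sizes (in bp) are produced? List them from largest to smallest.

The KpnI site (GGTACC) starts at position 15.
KpnI cuts after base 5 of each site (before the last base), so after position 19.
Linear molecule, 1 cut → 2 fragments:
  1–19 → 19 bp
  20–104 → 85 bp
Sorted largest to smallest: 85, 19 bp.

85, 19 bp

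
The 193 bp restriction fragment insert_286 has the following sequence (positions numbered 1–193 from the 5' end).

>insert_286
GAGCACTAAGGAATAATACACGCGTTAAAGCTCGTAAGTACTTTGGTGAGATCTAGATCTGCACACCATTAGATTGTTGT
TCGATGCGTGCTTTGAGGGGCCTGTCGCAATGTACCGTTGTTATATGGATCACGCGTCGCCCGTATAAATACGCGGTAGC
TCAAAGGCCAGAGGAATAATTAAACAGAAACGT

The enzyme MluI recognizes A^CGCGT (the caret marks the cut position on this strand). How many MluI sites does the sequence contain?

ACGCGT occurs starting at positions 20, 132.
MluI cuts at 2 sites.

2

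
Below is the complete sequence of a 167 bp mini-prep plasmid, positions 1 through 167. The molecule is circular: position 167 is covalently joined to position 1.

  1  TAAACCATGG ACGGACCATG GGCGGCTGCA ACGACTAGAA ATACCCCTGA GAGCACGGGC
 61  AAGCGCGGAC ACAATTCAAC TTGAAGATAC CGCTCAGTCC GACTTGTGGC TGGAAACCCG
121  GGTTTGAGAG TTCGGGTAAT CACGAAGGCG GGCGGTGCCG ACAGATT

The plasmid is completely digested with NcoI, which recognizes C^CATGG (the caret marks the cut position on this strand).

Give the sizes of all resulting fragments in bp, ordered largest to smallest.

NcoI sites (CCATGG) start at positions 5, 16.
NcoI cuts after the first base of each site, so after positions 5, 16.
Circular molecule, 2 cuts → 2 fragments:
  6–16 → 11 bp
  17–167 then 1–5 → 151 + 5 = 156 bp
Sorted largest to smallest: 156, 11 bp.

156, 11 bp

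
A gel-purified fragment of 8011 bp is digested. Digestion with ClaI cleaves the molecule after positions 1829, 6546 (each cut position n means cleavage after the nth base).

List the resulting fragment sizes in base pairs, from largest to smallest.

Linear molecule, 2 cuts → 3 fragments:
  1829 − 0 = 1829 bp
  6546 − 1829 = 4717 bp
  8011 − 6546 = 1465 bp
Sorted largest to smallest: 4717, 1829, 1465 bp.

4717, 1829, 1465 bp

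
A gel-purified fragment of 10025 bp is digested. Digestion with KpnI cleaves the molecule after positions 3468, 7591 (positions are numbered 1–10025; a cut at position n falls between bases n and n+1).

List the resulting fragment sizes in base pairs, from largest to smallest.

Linear molecule, 2 cuts → 3 fragments:
  3468 − 0 = 3468 bp
  7591 − 3468 = 4123 bp
  10025 − 7591 = 2434 bp
Sorted largest to smallest: 4123, 3468, 2434 bp.

4123, 3468, 2434 bp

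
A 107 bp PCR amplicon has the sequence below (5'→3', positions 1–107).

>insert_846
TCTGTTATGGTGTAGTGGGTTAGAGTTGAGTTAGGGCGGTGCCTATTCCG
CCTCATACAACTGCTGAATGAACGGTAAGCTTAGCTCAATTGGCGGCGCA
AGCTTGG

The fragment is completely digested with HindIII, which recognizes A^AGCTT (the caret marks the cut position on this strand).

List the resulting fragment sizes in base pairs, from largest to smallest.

77, 23, 7 bp

HindIII sites (AAGCTT) start at positions 77, 100.
HindIII cuts after the first base of each site, so after positions 77, 100.
Linear molecule, 2 cuts → 3 fragments:
  1–77 → 77 bp
  78–100 → 23 bp
  101–107 → 7 bp
Sorted largest to smallest: 77, 23, 7 bp.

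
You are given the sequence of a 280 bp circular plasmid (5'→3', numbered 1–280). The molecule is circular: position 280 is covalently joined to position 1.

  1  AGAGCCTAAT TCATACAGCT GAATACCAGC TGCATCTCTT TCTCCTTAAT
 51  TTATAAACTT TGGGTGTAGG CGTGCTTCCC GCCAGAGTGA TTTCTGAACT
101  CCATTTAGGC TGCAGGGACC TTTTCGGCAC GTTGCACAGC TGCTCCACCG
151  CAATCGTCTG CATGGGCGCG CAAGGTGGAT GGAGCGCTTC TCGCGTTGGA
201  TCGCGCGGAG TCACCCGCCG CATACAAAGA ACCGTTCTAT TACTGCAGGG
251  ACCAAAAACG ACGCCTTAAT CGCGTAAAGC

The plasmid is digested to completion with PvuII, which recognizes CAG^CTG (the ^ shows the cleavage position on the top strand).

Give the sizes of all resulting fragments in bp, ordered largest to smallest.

159, 110, 11 bp

PvuII sites (CAGCTG) start at positions 16, 27, 137.
PvuII cuts after base 3 of each site, so after positions 18, 29, 139.
Circular molecule, 3 cuts → 3 fragments:
  19–29 → 11 bp
  30–139 → 110 bp
  140–280 then 1–18 → 141 + 18 = 159 bp
Sorted largest to smallest: 159, 110, 11 bp.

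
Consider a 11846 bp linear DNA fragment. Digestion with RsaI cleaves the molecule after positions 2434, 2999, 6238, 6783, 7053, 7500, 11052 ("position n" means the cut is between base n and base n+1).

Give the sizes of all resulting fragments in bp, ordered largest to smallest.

3552, 3239, 2434, 794, 565, 545, 447, 270 bp

Linear molecule, 7 cuts → 8 fragments:
  2434 − 0 = 2434 bp
  2999 − 2434 = 565 bp
  6238 − 2999 = 3239 bp
  6783 − 6238 = 545 bp
  7053 − 6783 = 270 bp
  7500 − 7053 = 447 bp
  11052 − 7500 = 3552 bp
  11846 − 11052 = 794 bp
Sorted largest to smallest: 3552, 3239, 2434, 794, 565, 545, 447, 270 bp.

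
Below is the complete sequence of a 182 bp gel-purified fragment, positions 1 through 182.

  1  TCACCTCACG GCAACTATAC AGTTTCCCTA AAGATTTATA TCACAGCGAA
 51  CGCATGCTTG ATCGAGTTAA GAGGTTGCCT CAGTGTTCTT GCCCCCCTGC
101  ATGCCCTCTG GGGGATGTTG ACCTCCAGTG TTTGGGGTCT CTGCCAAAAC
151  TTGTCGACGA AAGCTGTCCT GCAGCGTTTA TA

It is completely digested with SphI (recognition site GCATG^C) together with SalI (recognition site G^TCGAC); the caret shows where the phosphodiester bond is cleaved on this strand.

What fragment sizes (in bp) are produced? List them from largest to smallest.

SphI sites (GCATGC) start at positions 52, 99.
SphI cuts after base 5 of each site (before the last base), so after positions 56, 103.
The SalI site (GTCGAC) starts at position 153.
SalI cuts after the first base of each site, so after position 153.
Combined cut positions: 56, 103, 153.
Linear molecule, 3 cuts → 4 fragments:
  1–56 → 56 bp
  57–103 → 47 bp
  104–153 → 50 bp
  154–182 → 29 bp
Sorted largest to smallest: 56, 50, 47, 29 bp.

56, 50, 47, 29 bp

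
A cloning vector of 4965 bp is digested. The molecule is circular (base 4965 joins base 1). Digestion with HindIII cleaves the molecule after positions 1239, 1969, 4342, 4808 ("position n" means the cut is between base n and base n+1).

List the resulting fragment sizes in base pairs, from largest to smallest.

2373, 1396, 730, 466 bp

Circular molecule, 4 cuts → 4 fragments:
  1969 − 1239 = 730 bp
  4342 − 1969 = 2373 bp
  4808 − 4342 = 466 bp
  wrap: 4965 − 4808 + 1239 = 1396 bp
Sorted largest to smallest: 2373, 1396, 730, 466 bp.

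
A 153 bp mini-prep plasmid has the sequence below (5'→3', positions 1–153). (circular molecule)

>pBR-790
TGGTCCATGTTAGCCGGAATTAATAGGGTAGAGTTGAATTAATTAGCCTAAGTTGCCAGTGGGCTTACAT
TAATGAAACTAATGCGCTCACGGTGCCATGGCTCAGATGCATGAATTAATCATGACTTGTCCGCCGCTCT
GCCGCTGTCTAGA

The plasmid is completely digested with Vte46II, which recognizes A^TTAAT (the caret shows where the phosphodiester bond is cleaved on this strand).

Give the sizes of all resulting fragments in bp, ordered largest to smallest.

57, 46, 31, 19 bp

Vte46II sites (ATTAAT) start at positions 19, 38, 69, 115.
Vte46II cuts after the first base of each site, so after positions 19, 38, 69, 115.
Circular molecule, 4 cuts → 4 fragments:
  20–38 → 19 bp
  39–69 → 31 bp
  70–115 → 46 bp
  116–153 then 1–19 → 38 + 19 = 57 bp
Sorted largest to smallest: 57, 46, 31, 19 bp.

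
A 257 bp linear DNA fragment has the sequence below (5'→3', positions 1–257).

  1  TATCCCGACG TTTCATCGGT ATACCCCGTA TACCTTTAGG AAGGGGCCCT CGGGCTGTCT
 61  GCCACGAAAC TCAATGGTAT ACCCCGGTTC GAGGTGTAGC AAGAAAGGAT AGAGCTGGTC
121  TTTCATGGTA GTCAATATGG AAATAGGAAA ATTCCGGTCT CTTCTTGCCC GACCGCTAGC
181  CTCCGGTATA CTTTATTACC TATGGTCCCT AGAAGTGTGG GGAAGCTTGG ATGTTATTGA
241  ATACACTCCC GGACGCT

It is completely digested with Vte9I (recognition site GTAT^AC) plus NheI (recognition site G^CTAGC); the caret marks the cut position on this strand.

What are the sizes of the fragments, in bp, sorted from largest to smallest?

Vte9I sites (GTATAC) start at positions 19, 28, 77, 186.
Vte9I cuts after base 4 of each site, so after positions 22, 31, 80, 189.
The NheI site (GCTAGC) starts at position 175.
NheI cuts after the first base of each site, so after position 175.
Combined cut positions: 22, 31, 80, 175, 189.
Linear molecule, 5 cuts → 6 fragments:
  1–22 → 22 bp
  23–31 → 9 bp
  32–80 → 49 bp
  81–175 → 95 bp
  176–189 → 14 bp
  190–257 → 68 bp
Sorted largest to smallest: 95, 68, 49, 22, 14, 9 bp.

95, 68, 49, 22, 14, 9 bp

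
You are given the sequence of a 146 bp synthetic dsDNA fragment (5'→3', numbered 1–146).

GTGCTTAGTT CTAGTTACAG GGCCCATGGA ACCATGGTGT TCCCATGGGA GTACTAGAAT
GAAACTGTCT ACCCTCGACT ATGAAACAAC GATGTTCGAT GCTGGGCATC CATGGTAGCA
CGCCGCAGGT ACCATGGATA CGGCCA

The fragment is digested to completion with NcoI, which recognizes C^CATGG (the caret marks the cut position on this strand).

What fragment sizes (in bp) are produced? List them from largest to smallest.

67, 24, 22, 14, 11, 8 bp

NcoI sites (CCATGG) start at positions 24, 32, 43, 110, 132.
NcoI cuts after the first base of each site, so after positions 24, 32, 43, 110, 132.
Linear molecule, 5 cuts → 6 fragments:
  1–24 → 24 bp
  25–32 → 8 bp
  33–43 → 11 bp
  44–110 → 67 bp
  111–132 → 22 bp
  133–146 → 14 bp
Sorted largest to smallest: 67, 24, 22, 14, 11, 8 bp.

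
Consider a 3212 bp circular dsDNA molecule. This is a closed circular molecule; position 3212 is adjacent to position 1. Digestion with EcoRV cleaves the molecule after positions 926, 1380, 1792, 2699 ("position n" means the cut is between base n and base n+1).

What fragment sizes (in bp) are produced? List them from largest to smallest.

1439, 907, 454, 412 bp

Circular molecule, 4 cuts → 4 fragments:
  1380 − 926 = 454 bp
  1792 − 1380 = 412 bp
  2699 − 1792 = 907 bp
  wrap: 3212 − 2699 + 926 = 1439 bp
Sorted largest to smallest: 1439, 907, 454, 412 bp.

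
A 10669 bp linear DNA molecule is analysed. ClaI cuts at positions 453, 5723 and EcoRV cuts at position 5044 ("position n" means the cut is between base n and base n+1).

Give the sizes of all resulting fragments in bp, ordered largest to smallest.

4946, 4591, 679, 453 bp

Combined cut positions (sorted): 453, 5044, 5723.
Linear molecule, 3 cuts → 4 fragments:
  453 − 0 = 453 bp
  5044 − 453 = 4591 bp
  5723 − 5044 = 679 bp
  10669 − 5723 = 4946 bp
Sorted largest to smallest: 4946, 4591, 679, 453 bp.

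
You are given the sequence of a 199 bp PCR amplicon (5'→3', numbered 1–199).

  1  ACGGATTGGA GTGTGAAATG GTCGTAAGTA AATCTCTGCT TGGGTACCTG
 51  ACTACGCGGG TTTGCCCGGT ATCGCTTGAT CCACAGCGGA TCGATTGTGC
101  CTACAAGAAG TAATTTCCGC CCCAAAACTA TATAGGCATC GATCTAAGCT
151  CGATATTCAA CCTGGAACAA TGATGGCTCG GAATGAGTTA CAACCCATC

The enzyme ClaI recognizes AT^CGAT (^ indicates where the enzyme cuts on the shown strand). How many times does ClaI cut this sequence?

2

ATCGAT occurs starting at positions 90, 138.
ClaI cuts at 2 sites.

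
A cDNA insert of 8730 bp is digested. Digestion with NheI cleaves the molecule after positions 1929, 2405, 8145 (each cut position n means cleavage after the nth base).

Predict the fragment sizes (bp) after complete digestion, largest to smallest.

5740, 1929, 585, 476 bp

Linear molecule, 3 cuts → 4 fragments:
  1929 − 0 = 1929 bp
  2405 − 1929 = 476 bp
  8145 − 2405 = 5740 bp
  8730 − 8145 = 585 bp
Sorted largest to smallest: 5740, 1929, 585, 476 bp.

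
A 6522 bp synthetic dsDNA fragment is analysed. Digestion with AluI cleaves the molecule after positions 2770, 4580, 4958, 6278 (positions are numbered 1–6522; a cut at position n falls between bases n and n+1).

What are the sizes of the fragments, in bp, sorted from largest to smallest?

Linear molecule, 4 cuts → 5 fragments:
  2770 − 0 = 2770 bp
  4580 − 2770 = 1810 bp
  4958 − 4580 = 378 bp
  6278 − 4958 = 1320 bp
  6522 − 6278 = 244 bp
Sorted largest to smallest: 2770, 1810, 1320, 378, 244 bp.

2770, 1810, 1320, 378, 244 bp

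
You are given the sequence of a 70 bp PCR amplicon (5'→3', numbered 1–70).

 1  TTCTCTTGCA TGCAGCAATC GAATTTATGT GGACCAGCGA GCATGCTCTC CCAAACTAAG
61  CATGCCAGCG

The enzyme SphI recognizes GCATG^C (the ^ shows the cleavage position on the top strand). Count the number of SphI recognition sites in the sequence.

3

GCATGC occurs starting at positions 8, 41, 60.
SphI cuts at 3 sites.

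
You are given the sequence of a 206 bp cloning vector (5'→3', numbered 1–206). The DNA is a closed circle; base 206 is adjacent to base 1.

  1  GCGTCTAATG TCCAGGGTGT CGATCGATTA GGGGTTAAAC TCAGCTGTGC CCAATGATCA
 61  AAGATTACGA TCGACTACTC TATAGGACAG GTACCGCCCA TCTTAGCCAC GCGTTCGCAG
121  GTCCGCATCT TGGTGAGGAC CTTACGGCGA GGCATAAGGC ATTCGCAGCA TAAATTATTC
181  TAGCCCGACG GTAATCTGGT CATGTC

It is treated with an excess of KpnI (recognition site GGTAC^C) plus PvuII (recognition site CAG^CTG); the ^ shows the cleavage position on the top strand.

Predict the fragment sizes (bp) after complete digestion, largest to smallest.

The KpnI site (GGTACC) starts at position 90.
KpnI cuts after base 5 of each site (before the last base), so after position 94.
The PvuII site (CAGCTG) starts at position 42.
PvuII cuts after base 3 of each site, so after position 44.
Combined cut positions: 44, 94.
Circular molecule, 2 cuts → 2 fragments:
  45–94 → 50 bp
  95–206 then 1–44 → 112 + 44 = 156 bp
Sorted largest to smallest: 156, 50 bp.

156, 50 bp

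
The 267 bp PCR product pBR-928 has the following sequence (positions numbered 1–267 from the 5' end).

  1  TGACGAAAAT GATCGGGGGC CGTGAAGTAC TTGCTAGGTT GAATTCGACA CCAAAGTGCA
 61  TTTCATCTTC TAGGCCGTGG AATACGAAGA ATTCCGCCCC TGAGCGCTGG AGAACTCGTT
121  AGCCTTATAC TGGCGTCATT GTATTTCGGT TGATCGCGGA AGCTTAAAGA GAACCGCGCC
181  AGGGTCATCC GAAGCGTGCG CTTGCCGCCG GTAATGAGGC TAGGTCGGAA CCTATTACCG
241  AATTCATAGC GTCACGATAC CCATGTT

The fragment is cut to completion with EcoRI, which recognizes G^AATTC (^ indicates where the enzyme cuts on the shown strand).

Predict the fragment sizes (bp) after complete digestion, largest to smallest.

151, 48, 41, 27 bp

EcoRI sites (GAATTC) start at positions 41, 89, 240.
EcoRI cuts after the first base of each site, so after positions 41, 89, 240.
Linear molecule, 3 cuts → 4 fragments:
  1–41 → 41 bp
  42–89 → 48 bp
  90–240 → 151 bp
  241–267 → 27 bp
Sorted largest to smallest: 151, 48, 41, 27 bp.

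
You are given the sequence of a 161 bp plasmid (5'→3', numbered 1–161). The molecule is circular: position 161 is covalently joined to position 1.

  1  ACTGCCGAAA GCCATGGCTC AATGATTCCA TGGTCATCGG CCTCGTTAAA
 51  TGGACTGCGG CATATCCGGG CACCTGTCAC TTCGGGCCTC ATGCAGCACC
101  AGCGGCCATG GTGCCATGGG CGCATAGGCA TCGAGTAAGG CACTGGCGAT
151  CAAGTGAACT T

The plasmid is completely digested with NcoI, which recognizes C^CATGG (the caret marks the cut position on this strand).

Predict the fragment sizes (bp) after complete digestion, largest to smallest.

78, 59, 16, 8 bp

NcoI sites (CCATGG) start at positions 12, 28, 106, 114.
NcoI cuts after the first base of each site, so after positions 12, 28, 106, 114.
Circular molecule, 4 cuts → 4 fragments:
  13–28 → 16 bp
  29–106 → 78 bp
  107–114 → 8 bp
  115–161 then 1–12 → 47 + 12 = 59 bp
Sorted largest to smallest: 78, 59, 16, 8 bp.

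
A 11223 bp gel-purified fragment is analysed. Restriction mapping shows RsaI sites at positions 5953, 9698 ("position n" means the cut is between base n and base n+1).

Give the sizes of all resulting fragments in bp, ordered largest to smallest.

5953, 3745, 1525 bp

Linear molecule, 2 cuts → 3 fragments:
  5953 − 0 = 5953 bp
  9698 − 5953 = 3745 bp
  11223 − 9698 = 1525 bp
Sorted largest to smallest: 5953, 3745, 1525 bp.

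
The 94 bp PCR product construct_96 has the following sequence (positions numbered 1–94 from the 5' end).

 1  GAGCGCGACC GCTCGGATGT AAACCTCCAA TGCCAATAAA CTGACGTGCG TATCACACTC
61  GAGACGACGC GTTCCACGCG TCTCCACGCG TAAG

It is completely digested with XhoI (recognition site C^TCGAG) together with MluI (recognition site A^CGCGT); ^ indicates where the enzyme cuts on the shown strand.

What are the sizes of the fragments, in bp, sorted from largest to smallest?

58, 10, 9, 9, 8 bp

The XhoI site (CTCGAG) starts at position 58.
XhoI cuts after the first base of each site, so after position 58.
MluI sites (ACGCGT) start at positions 67, 76, 86.
MluI cuts after the first base of each site, so after positions 67, 76, 86.
Combined cut positions: 58, 67, 76, 86.
Linear molecule, 4 cuts → 5 fragments:
  1–58 → 58 bp
  59–67 → 9 bp
  68–76 → 9 bp
  77–86 → 10 bp
  87–94 → 8 bp
Sorted largest to smallest: 58, 10, 9, 9, 8 bp.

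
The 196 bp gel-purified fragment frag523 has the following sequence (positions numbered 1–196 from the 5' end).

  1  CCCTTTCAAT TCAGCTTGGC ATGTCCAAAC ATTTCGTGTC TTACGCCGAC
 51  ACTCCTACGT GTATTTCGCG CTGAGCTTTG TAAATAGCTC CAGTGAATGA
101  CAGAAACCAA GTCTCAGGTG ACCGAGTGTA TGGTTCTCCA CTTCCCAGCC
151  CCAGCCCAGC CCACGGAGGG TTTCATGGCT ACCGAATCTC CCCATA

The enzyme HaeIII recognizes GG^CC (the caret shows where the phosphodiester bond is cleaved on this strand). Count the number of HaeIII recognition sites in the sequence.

0

No occurrence of GGCC is present in the sequence.
HaeIII does not cut: 0 sites.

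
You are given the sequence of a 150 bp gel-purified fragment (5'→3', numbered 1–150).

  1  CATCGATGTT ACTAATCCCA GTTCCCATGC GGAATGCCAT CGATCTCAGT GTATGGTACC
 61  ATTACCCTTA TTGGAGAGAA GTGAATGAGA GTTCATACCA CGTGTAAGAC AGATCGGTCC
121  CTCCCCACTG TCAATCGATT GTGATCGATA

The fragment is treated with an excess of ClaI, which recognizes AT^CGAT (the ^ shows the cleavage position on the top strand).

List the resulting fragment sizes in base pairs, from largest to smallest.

ClaI sites (ATCGAT) start at positions 2, 39, 134, 144.
ClaI cuts after base 2 of each site, so after positions 3, 40, 135, 145.
Linear molecule, 4 cuts → 5 fragments:
  1–3 → 3 bp
  4–40 → 37 bp
  41–135 → 95 bp
  136–145 → 10 bp
  146–150 → 5 bp
Sorted largest to smallest: 95, 37, 10, 5, 3 bp.

95, 37, 10, 5, 3 bp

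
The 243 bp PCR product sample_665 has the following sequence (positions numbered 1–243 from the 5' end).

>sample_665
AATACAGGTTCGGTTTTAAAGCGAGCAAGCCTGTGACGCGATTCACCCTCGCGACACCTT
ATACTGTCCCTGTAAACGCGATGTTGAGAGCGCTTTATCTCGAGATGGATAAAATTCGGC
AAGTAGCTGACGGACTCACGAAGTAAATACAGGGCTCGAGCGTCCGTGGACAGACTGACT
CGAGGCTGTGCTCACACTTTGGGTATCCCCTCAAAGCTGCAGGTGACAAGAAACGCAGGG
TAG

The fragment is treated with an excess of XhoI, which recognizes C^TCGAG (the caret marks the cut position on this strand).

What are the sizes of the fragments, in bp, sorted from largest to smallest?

99, 64, 56, 24 bp

XhoI sites (CTCGAG) start at positions 99, 155, 179.
XhoI cuts after the first base of each site, so after positions 99, 155, 179.
Linear molecule, 3 cuts → 4 fragments:
  1–99 → 99 bp
  100–155 → 56 bp
  156–179 → 24 bp
  180–243 → 64 bp
Sorted largest to smallest: 99, 64, 56, 24 bp.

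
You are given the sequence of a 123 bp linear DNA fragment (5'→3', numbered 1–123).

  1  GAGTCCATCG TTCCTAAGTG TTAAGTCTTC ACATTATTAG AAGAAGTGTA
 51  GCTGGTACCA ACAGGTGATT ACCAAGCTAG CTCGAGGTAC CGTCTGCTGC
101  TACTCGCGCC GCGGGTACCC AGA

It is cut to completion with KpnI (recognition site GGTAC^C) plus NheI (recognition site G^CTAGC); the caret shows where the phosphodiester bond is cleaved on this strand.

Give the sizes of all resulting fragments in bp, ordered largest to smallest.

58, 28, 18, 14, 5 bp

KpnI sites (GGTACC) start at positions 54, 86, 114.
KpnI cuts after base 5 of each site (before the last base), so after positions 58, 90, 118.
The NheI site (GCTAGC) starts at position 76.
NheI cuts after the first base of each site, so after position 76.
Combined cut positions: 58, 76, 90, 118.
Linear molecule, 4 cuts → 5 fragments:
  1–58 → 58 bp
  59–76 → 18 bp
  77–90 → 14 bp
  91–118 → 28 bp
  119–123 → 5 bp
Sorted largest to smallest: 58, 28, 18, 14, 5 bp.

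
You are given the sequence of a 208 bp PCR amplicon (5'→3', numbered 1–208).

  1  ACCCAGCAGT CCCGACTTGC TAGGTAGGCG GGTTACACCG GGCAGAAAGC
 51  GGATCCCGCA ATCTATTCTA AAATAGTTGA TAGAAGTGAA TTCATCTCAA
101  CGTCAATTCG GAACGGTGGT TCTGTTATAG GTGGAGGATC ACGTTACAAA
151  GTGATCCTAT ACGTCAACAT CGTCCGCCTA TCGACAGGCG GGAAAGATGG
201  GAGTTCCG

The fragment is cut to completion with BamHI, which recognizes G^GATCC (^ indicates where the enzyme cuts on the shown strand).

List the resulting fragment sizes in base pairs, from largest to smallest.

The BamHI site (GGATCC) starts at position 51.
BamHI cuts after the first base of each site, so after position 51.
Linear molecule, 1 cut → 2 fragments:
  1–51 → 51 bp
  52–208 → 157 bp
Sorted largest to smallest: 157, 51 bp.

157, 51 bp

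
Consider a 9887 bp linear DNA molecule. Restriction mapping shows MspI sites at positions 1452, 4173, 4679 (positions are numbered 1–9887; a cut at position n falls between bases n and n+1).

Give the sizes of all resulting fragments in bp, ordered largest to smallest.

5208, 2721, 1452, 506 bp

Linear molecule, 3 cuts → 4 fragments:
  1452 − 0 = 1452 bp
  4173 − 1452 = 2721 bp
  4679 − 4173 = 506 bp
  9887 − 4679 = 5208 bp
Sorted largest to smallest: 5208, 2721, 1452, 506 bp.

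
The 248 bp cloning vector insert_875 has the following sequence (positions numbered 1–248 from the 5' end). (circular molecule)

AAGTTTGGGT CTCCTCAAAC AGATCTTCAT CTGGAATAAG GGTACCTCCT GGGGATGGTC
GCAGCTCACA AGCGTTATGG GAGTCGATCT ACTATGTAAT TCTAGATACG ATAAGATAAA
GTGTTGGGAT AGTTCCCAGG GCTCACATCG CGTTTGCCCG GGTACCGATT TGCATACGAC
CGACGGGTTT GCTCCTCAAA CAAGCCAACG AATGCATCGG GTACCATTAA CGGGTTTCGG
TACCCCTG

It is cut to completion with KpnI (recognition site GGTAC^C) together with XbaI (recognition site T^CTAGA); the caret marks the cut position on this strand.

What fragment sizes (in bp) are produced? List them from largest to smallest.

64, 59, 56, 50, 19 bp

KpnI sites (GGTACC) start at positions 41, 161, 220, 239.
KpnI cuts after base 5 of each site (before the last base), so after positions 45, 165, 224, 243.
The XbaI site (TCTAGA) starts at position 101.
XbaI cuts after the first base of each site, so after position 101.
Combined cut positions: 45, 101, 165, 224, 243.
Circular molecule, 5 cuts → 5 fragments:
  46–101 → 56 bp
  102–165 → 64 bp
  166–224 → 59 bp
  225–243 → 19 bp
  244–248 then 1–45 → 5 + 45 = 50 bp
Sorted largest to smallest: 64, 59, 56, 50, 19 bp.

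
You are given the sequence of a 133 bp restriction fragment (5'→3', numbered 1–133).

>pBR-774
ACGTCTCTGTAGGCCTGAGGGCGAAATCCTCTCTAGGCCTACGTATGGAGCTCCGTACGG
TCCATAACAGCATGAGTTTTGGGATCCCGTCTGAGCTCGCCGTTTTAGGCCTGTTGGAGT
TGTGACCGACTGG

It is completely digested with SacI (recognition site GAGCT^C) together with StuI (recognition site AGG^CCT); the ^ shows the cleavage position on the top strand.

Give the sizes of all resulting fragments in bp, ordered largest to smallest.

SacI sites (GAGCTC) start at positions 48, 93.
SacI cuts after base 5 of each site (before the last base), so after positions 52, 97.
StuI sites (AGGCCT) start at positions 11, 35, 107.
StuI cuts after base 3 of each site, so after positions 13, 37, 109.
Combined cut positions: 13, 37, 52, 97, 109.
Linear molecule, 5 cuts → 6 fragments:
  1–13 → 13 bp
  14–37 → 24 bp
  38–52 → 15 bp
  53–97 → 45 bp
  98–109 → 12 bp
  110–133 → 24 bp
Sorted largest to smallest: 45, 24, 24, 15, 13, 12 bp.

45, 24, 24, 15, 13, 12 bp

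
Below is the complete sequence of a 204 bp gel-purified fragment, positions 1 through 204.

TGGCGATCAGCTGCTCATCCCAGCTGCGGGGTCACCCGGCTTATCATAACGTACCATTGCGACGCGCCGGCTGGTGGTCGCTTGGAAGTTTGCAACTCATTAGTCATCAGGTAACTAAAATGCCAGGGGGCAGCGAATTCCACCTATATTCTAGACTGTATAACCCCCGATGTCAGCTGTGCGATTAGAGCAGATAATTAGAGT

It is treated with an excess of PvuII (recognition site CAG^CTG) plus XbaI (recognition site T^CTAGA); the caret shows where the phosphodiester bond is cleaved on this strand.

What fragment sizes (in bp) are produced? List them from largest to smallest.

127, 28, 26, 13, 10 bp

PvuII sites (CAGCTG) start at positions 8, 21, 174.
PvuII cuts after base 3 of each site, so after positions 10, 23, 176.
The XbaI site (TCTAGA) starts at position 150.
XbaI cuts after the first base of each site, so after position 150.
Combined cut positions: 10, 23, 150, 176.
Linear molecule, 4 cuts → 5 fragments:
  1–10 → 10 bp
  11–23 → 13 bp
  24–150 → 127 bp
  151–176 → 26 bp
  177–204 → 28 bp
Sorted largest to smallest: 127, 28, 26, 13, 10 bp.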